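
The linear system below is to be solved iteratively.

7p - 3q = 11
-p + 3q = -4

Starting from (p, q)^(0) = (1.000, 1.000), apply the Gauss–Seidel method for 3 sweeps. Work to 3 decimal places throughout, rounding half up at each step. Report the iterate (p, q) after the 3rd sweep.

Iteration 1:
  p = (11 - (-3)·1.000) / (7) = 2.000
  q = (-4 - (-1)·2.000) / (3) = -0.667
Iteration 2:
  p = (11 - (-3)·-0.667) / (7) = 1.286
  q = (-4 - (-1)·1.286) / (3) = -0.905
Iteration 3:
  p = (11 - (-3)·-0.905) / (7) = 1.184
  q = (-4 - (-1)·1.184) / (3) = -0.939

(1.184, -0.939)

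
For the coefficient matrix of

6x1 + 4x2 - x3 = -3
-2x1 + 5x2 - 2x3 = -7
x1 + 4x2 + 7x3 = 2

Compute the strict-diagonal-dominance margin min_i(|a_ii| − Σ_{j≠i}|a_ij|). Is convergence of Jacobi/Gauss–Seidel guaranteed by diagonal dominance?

1

row 1: |6| − (4+1) = 1
row 2: |5| − (2+2) = 1
row 3: |7| − (1+4) = 2
minimum over rows = 1 → strictly diagonally dominant (convergence guaranteed)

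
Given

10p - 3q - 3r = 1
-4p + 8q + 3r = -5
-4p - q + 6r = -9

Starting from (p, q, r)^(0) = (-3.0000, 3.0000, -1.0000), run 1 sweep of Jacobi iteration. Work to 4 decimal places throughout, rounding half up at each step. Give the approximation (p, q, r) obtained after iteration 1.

Iteration 1:
  p = (1 - (-3)·3.0000 - (-3)·-1.0000) / (10) = 0.7000
  q = (-5 - (-4)·-3.0000 - (3)·-1.0000) / (8) = -1.7500
  r = (-9 - (-4)·-3.0000 - (-1)·3.0000) / (6) = -3.0000

(0.7000, -1.7500, -3.0000)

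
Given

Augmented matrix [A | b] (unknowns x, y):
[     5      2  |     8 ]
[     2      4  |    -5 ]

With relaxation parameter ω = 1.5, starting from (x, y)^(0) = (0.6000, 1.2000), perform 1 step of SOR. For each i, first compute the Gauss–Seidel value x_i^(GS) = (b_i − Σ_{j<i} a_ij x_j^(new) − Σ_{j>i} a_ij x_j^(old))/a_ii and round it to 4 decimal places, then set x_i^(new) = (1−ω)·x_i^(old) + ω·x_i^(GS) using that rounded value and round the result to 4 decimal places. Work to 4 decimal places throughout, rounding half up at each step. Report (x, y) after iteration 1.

Iteration 1:
  x: GS value = (8 - (2)·1.2000) / (5) = 1.1200;  x ← (1−ω)·0.6000 + ω·1.1200 = 1.3800
  y: GS value = (-5 - (2)·1.3800) / (4) = -1.9400;  y ← (1−ω)·1.2000 + ω·-1.9400 = -3.5100

(1.3800, -3.5100)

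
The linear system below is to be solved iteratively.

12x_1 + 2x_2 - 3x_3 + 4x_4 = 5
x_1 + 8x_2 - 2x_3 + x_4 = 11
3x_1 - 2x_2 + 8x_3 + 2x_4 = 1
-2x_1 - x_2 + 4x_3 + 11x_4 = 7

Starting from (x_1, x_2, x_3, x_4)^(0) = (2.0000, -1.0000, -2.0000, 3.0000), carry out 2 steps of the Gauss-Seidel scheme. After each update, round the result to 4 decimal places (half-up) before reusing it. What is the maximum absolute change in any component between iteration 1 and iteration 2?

1.0084

Iteration 1:
  x_1 = (5 - (2)·-1.0000 - (-3)·-2.0000 - (4)·3.0000) / (12) = -0.9167
  x_2 = (11 - (1)·-0.9167 - (-2)·-2.0000 - (1)·3.0000) / (8) = 0.6146
  x_3 = (1 - (3)·-0.9167 - (-2)·0.6146 - (2)·3.0000) / (8) = -0.1276
  x_4 = (7 - (-2)·-0.9167 - (-1)·0.6146 - (4)·-0.1276) / (11) = 0.5720
Iteration 2:
  x_1 = (5 - (2)·0.6146 - (-3)·-0.1276 - (4)·0.5720) / (12) = 0.0917
  x_2 = (11 - (1)·0.0917 - (-2)·-0.1276 - (1)·0.5720) / (8) = 1.2601
  x_3 = (1 - (3)·0.0917 - (-2)·1.2601 - (2)·0.5720) / (8) = 0.2626
  x_4 = (7 - (-2)·0.0917 - (-1)·1.2601 - (4)·0.2626) / (11) = 0.6721
Change: (1.0084, 0.6455, 0.3902, 0.1001) → max |·| = 1.0084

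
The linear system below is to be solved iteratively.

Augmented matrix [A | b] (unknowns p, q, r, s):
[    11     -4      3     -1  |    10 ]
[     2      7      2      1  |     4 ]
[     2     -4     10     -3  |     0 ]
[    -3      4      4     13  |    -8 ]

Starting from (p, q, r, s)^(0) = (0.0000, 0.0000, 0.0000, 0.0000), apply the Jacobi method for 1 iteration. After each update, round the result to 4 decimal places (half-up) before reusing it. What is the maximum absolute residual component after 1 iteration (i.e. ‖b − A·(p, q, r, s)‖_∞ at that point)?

1.6701

Iteration 1:
  p = (10 - (-4)·0.0000 - (3)·0.0000 - (-1)·0.0000) / (11) = 0.9091
  q = (4 - (2)·0.0000 - (2)·0.0000 - (1)·0.0000) / (7) = 0.5714
  r = (0 - (2)·0.0000 - (-4)·0.0000 - (-3)·0.0000) / (10) = 0.0000
  s = (-8 - (-3)·0.0000 - (4)·0.0000 - (4)·0.0000) / (13) = -0.6154
Residual b − A·x = (1.6701, -1.2026, -1.3788, 0.4419); ∞-norm = 1.6701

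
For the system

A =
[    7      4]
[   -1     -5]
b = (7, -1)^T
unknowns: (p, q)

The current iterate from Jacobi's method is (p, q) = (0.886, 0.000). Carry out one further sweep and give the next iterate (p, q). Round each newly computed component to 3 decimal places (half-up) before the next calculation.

(1.000, 0.023)

One sweep:
  p = (7 - (4)·0.000) / (7) = 1.000
  q = (-1 - (-1)·0.886) / (-5) = 0.023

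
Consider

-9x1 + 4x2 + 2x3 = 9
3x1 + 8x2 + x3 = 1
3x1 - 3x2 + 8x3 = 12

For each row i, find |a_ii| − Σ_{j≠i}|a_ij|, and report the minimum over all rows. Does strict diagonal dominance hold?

row 1: |-9| − (4+2) = 3
row 2: |8| − (3+1) = 4
row 3: |8| − (3+3) = 2
minimum over rows = 2 → strictly diagonally dominant (convergence guaranteed)

2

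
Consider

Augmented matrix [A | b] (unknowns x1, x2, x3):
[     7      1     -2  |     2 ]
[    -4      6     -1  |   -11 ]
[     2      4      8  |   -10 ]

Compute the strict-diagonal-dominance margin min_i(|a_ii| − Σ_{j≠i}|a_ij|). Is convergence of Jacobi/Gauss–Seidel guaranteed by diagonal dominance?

row 1: |7| − (1+2) = 4
row 2: |6| − (4+1) = 1
row 3: |8| − (2+4) = 2
minimum over rows = 1 → strictly diagonally dominant (convergence guaranteed)

1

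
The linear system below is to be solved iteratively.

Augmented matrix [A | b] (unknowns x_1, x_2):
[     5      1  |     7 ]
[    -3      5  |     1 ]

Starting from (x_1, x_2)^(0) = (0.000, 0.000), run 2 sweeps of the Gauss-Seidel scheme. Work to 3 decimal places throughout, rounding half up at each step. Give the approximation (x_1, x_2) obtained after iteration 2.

Iteration 1:
  x_1 = (7 - (1)·0.000) / (5) = 1.400
  x_2 = (1 - (-3)·1.400) / (5) = 1.040
Iteration 2:
  x_1 = (7 - (1)·1.040) / (5) = 1.192
  x_2 = (1 - (-3)·1.192) / (5) = 0.915

(1.192, 0.915)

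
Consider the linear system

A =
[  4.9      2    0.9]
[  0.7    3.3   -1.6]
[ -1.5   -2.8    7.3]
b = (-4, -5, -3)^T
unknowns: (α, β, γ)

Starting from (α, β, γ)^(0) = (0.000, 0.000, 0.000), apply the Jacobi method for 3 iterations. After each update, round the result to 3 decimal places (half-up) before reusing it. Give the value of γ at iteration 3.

Iteration 1:
  α = (-4 - (2)·0.000 - (0.9)·0.000) / (4.9) = -0.816
  β = (-5 - (0.7)·0.000 - (-1.6)·0.000) / (3.3) = -1.515
  γ = (-3 - (-1.5)·0.000 - (-2.8)·0.000) / (7.3) = -0.411
Iteration 2:
  α = (-4 - (2)·-1.515 - (0.9)·-0.411) / (4.9) = -0.122
  β = (-5 - (0.7)·-0.816 - (-1.6)·-0.411) / (3.3) = -1.541
  γ = (-3 - (-1.5)·-0.816 - (-2.8)·-1.515) / (7.3) = -1.160
Iteration 3:
  α = (-4 - (2)·-1.541 - (0.9)·-1.160) / (4.9) = 0.026
  β = (-5 - (0.7)·-0.122 - (-1.6)·-1.160) / (3.3) = -2.052
  γ = (-3 - (-1.5)·-0.122 - (-2.8)·-1.541) / (7.3) = -1.027

-1.027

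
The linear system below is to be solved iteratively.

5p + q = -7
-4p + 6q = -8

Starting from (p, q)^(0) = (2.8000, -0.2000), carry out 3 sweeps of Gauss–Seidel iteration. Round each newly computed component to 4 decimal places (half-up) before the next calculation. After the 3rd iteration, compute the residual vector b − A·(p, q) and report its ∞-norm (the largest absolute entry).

Iteration 1:
  p = (-7 - (1)·-0.2000) / (5) = -1.3600
  q = (-8 - (-4)·-1.3600) / (6) = -2.2400
Iteration 2:
  p = (-7 - (1)·-2.2400) / (5) = -0.9520
  q = (-8 - (-4)·-0.9520) / (6) = -1.9680
Iteration 3:
  p = (-7 - (1)·-1.9680) / (5) = -1.0064
  q = (-8 - (-4)·-1.0064) / (6) = -2.0043
Residual b − A·x = (0.0363, 0.0002); ∞-norm = 0.0363

0.0363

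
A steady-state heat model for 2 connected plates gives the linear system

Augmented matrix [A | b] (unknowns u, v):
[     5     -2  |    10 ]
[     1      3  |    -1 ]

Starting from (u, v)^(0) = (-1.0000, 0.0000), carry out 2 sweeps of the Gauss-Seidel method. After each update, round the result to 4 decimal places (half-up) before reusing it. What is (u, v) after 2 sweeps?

Iteration 1:
  u = (10 - (-2)·0.0000) / (5) = 2.0000
  v = (-1 - (1)·2.0000) / (3) = -1.0000
Iteration 2:
  u = (10 - (-2)·-1.0000) / (5) = 1.6000
  v = (-1 - (1)·1.6000) / (3) = -0.8667

(1.6000, -0.8667)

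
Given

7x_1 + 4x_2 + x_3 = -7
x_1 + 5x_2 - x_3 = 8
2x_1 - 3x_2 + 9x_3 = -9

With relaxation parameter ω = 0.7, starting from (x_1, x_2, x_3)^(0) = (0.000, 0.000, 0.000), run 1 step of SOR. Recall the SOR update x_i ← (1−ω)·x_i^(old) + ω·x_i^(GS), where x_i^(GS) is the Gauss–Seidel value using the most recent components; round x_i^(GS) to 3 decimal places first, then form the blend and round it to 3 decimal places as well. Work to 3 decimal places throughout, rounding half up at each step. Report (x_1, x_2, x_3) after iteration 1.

(-0.700, 1.218, -0.307)

Iteration 1:
  x_1: GS value = (-7 - (4)·0.000 - (1)·0.000) / (7) = -1.000;  x_1 ← (1−ω)·0.000 + ω·-1.000 = -0.700
  x_2: GS value = (8 - (1)·-0.700 - (-1)·0.000) / (5) = 1.740;  x_2 ← (1−ω)·0.000 + ω·1.740 = 1.218
  x_3: GS value = (-9 - (2)·-0.700 - (-3)·1.218) / (9) = -0.438;  x_3 ← (1−ω)·0.000 + ω·-0.438 = -0.307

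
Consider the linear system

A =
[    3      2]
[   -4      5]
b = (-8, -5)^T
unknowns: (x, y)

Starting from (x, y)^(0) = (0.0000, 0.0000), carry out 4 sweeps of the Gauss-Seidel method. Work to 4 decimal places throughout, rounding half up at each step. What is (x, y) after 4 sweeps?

Iteration 1:
  x = (-8 - (2)·0.0000) / (3) = -2.6667
  y = (-5 - (-4)·-2.6667) / (5) = -3.1334
Iteration 2:
  x = (-8 - (2)·-3.1334) / (3) = -0.5777
  y = (-5 - (-4)·-0.5777) / (5) = -1.4622
Iteration 3:
  x = (-8 - (2)·-1.4622) / (3) = -1.6919
  y = (-5 - (-4)·-1.6919) / (5) = -2.3535
Iteration 4:
  x = (-8 - (2)·-2.3535) / (3) = -1.0977
  y = (-5 - (-4)·-1.0977) / (5) = -1.8782

(-1.0977, -1.8782)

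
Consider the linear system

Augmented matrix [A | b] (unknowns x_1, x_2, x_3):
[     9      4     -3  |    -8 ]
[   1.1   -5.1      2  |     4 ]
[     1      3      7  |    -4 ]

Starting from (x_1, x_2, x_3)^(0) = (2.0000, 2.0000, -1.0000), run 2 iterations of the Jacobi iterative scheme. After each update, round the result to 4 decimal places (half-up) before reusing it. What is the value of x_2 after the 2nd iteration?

-1.9119

Iteration 1:
  x_1 = (-8 - (4)·2.0000 - (-3)·-1.0000) / (9) = -2.1111
  x_2 = (4 - (1.1)·2.0000 - (2)·-1.0000) / (-5.1) = -0.7451
  x_3 = (-4 - (1)·2.0000 - (3)·2.0000) / (7) = -1.7143
Iteration 2:
  x_1 = (-8 - (4)·-0.7451 - (-3)·-1.7143) / (9) = -1.1292
  x_2 = (4 - (1.1)·-2.1111 - (2)·-1.7143) / (-5.1) = -1.9119
  x_3 = (-4 - (1)·-2.1111 - (3)·-0.7451) / (7) = 0.0495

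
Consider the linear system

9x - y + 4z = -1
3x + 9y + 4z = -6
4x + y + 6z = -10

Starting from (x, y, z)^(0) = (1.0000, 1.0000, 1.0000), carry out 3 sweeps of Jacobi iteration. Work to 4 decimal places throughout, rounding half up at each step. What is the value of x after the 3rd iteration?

0.4568

Iteration 1:
  x = (-1 - (-1)·1.0000 - (4)·1.0000) / (9) = -0.4444
  y = (-6 - (3)·1.0000 - (4)·1.0000) / (9) = -1.4444
  z = (-10 - (4)·1.0000 - (1)·1.0000) / (6) = -2.5000
Iteration 2:
  x = (-1 - (-1)·-1.4444 - (4)·-2.5000) / (9) = 0.8395
  y = (-6 - (3)·-0.4444 - (4)·-2.5000) / (9) = 0.5926
  z = (-10 - (4)·-0.4444 - (1)·-1.4444) / (6) = -1.1297
Iteration 3:
  x = (-1 - (-1)·0.5926 - (4)·-1.1297) / (9) = 0.4568
  y = (-6 - (3)·0.8395 - (4)·-1.1297) / (9) = -0.4444
  z = (-10 - (4)·0.8395 - (1)·0.5926) / (6) = -2.3251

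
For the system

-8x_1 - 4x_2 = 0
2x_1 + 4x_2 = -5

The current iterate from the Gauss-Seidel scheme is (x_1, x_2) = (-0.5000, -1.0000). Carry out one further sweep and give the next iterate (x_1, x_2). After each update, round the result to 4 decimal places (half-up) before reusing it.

One sweep:
  x_1 = (0 - (-4)·-1.0000) / (-8) = 0.5000
  x_2 = (-5 - (2)·0.5000) / (4) = -1.5000

(0.5000, -1.5000)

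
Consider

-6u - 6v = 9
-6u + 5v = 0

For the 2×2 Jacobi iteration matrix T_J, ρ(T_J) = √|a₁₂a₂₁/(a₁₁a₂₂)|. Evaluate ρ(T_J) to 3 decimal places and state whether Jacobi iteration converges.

1.095

a₁₂a₂₁/(a₁₁a₂₂) = (-6)·(-6) / ((-6)·(5)) = -1.200000
ρ = √|-1.200000| = √1.200000 = 1.095
ρ > 1, so Jacobi diverges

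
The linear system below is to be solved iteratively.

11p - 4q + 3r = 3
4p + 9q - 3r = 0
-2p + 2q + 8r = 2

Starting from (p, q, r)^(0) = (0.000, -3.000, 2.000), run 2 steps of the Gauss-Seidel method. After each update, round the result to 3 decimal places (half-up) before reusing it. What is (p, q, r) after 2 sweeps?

(0.847, -0.513, 0.590)

Iteration 1:
  p = (3 - (-4)·-3.000 - (3)·2.000) / (11) = -1.364
  q = (0 - (4)·-1.364 - (-3)·2.000) / (9) = 1.273
  r = (2 - (-2)·-1.364 - (2)·1.273) / (8) = -0.409
Iteration 2:
  p = (3 - (-4)·1.273 - (3)·-0.409) / (11) = 0.847
  q = (0 - (4)·0.847 - (-3)·-0.409) / (9) = -0.513
  r = (2 - (-2)·0.847 - (2)·-0.513) / (8) = 0.590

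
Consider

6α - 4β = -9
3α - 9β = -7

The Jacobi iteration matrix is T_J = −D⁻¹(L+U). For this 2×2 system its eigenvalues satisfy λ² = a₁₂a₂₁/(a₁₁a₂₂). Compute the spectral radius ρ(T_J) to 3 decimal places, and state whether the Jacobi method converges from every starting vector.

0.471

a₁₂a₂₁/(a₁₁a₂₂) = (-4)·(3) / ((6)·(-9)) = 0.222222
ρ = √|0.222222| = √0.222222 = 0.471
ρ < 1, so Jacobi converges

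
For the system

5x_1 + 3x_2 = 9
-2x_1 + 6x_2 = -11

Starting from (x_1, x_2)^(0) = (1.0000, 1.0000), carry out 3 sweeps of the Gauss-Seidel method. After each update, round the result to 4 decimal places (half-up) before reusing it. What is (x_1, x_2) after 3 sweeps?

(2.3680, -1.0440)

Iteration 1:
  x_1 = (9 - (3)·1.0000) / (5) = 1.2000
  x_2 = (-11 - (-2)·1.2000) / (6) = -1.4333
Iteration 2:
  x_1 = (9 - (3)·-1.4333) / (5) = 2.6600
  x_2 = (-11 - (-2)·2.6600) / (6) = -0.9467
Iteration 3:
  x_1 = (9 - (3)·-0.9467) / (5) = 2.3680
  x_2 = (-11 - (-2)·2.3680) / (6) = -1.0440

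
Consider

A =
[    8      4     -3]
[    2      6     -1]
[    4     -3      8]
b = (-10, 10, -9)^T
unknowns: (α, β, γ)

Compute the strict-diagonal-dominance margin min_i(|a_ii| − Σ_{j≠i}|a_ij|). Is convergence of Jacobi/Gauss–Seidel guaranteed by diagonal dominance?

1

row 1: |8| − (4+3) = 1
row 2: |6| − (2+1) = 3
row 3: |8| − (4+3) = 1
minimum over rows = 1 → strictly diagonally dominant (convergence guaranteed)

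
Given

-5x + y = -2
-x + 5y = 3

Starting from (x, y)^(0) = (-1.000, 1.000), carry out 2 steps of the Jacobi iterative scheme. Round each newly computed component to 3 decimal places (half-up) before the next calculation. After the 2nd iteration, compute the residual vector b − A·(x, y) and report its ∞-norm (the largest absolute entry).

0.320

Iteration 1:
  x = (-2 - (1)·1.000) / (-5) = 0.600
  y = (3 - (-1)·-1.000) / (5) = 0.400
Iteration 2:
  x = (-2 - (1)·0.400) / (-5) = 0.480
  y = (3 - (-1)·0.600) / (5) = 0.720
Residual b − A·x = (-0.320, -0.120); ∞-norm = 0.320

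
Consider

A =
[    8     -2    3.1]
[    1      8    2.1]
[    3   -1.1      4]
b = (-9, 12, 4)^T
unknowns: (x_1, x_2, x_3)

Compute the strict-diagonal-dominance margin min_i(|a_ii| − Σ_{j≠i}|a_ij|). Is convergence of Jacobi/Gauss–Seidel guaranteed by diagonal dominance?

row 1: |8| − (2+3.1) = 2.9
row 2: |8| − (1+2.1) = 4.9
row 3: |4| − (3+1.1) = -0.1
minimum over rows = -0.1 → not strictly diagonally dominant

-0.1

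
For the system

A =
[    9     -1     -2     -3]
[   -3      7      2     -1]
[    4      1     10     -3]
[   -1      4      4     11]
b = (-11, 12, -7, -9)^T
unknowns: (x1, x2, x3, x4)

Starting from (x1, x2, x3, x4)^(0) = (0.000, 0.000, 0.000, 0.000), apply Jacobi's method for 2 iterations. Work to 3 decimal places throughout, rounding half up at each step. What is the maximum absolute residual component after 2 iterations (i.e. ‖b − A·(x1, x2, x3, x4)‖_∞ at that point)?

Iteration 1:
  x1 = (-11 - (-1)·0.000 - (-2)·0.000 - (-3)·0.000) / (9) = -1.222
  x2 = (12 - (-3)·0.000 - (2)·0.000 - (-1)·0.000) / (7) = 1.714
  x3 = (-7 - (4)·0.000 - (1)·0.000 - (-3)·0.000) / (10) = -0.700
  x4 = (-9 - (-1)·0.000 - (4)·0.000 - (4)·0.000) / (11) = -0.818
Iteration 2:
  x1 = (-11 - (-1)·1.714 - (-2)·-0.700 - (-3)·-0.818) / (9) = -1.460
  x2 = (12 - (-3)·-1.222 - (2)·-0.700 - (-1)·-0.818) / (7) = 1.274
  x3 = (-7 - (4)·-1.222 - (1)·1.714 - (-3)·-0.818) / (10) = -0.628
  x4 = (-9 - (-1)·-1.222 - (4)·1.714 - (4)·-0.700) / (11) = -1.298
Residual b − A·x = (-1.736, -1.340, -0.048, 1.234); ∞-norm = 1.736

1.736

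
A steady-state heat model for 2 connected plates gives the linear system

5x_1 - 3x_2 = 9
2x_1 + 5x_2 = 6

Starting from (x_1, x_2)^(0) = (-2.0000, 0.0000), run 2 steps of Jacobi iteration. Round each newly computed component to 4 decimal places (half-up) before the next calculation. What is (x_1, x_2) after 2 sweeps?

Iteration 1:
  x_1 = (9 - (-3)·0.0000) / (5) = 1.8000
  x_2 = (6 - (2)·-2.0000) / (5) = 2.0000
Iteration 2:
  x_1 = (9 - (-3)·2.0000) / (5) = 3.0000
  x_2 = (6 - (2)·1.8000) / (5) = 0.4800

(3.0000, 0.4800)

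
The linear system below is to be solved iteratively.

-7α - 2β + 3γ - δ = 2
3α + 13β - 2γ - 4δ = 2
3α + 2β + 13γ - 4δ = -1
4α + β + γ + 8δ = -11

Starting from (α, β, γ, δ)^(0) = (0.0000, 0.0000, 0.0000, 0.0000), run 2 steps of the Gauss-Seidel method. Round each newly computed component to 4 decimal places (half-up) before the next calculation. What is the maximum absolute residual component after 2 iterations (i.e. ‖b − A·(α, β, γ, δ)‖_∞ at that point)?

0.5028

Iteration 1:
  α = (2 - (-2)·0.0000 - (3)·0.0000 - (-1)·0.0000) / (-7) = -0.2857
  β = (2 - (3)·-0.2857 - (-2)·0.0000 - (-4)·0.0000) / (13) = 0.2198
  γ = (-1 - (3)·-0.2857 - (2)·0.2198 - (-4)·0.0000) / (13) = -0.0448
  δ = (-11 - (4)·-0.2857 - (1)·0.2198 - (1)·-0.0448) / (8) = -1.2540
Iteration 2:
  α = (2 - (-2)·0.2198 - (3)·-0.0448 - (-1)·-1.2540) / (-7) = -0.1886
  β = (2 - (3)·-0.1886 - (-2)·-0.0448 - (-4)·-1.2540) / (13) = -0.1954
  γ = (-1 - (3)·-0.1886 - (2)·-0.1954 - (-4)·-1.2540) / (13) = -0.3892
  δ = (-11 - (4)·-0.1886 - (1)·-0.1954 - (1)·-0.3892) / (8) = -1.2076
Residual b − A·x = (0.2490, -0.5028, 0.1858, -0.0002); ∞-norm = 0.5028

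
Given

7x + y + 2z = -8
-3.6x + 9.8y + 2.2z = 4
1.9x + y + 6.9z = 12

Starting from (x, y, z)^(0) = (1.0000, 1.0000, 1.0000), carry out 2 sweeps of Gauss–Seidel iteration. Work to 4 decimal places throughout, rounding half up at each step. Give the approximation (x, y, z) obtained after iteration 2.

(-1.7235, -0.7253, 2.3188)

Iteration 1:
  x = (-8 - (1)·1.0000 - (2)·1.0000) / (7) = -1.5714
  y = (4 - (-3.6)·-1.5714 - (2.2)·1.0000) / (9.8) = -0.3936
  z = (12 - (1.9)·-1.5714 - (1)·-0.3936) / (6.9) = 2.2289
Iteration 2:
  x = (-8 - (1)·-0.3936 - (2)·2.2289) / (7) = -1.7235
  y = (4 - (-3.6)·-1.7235 - (2.2)·2.2289) / (9.8) = -0.7253
  z = (12 - (1.9)·-1.7235 - (1)·-0.7253) / (6.9) = 2.3188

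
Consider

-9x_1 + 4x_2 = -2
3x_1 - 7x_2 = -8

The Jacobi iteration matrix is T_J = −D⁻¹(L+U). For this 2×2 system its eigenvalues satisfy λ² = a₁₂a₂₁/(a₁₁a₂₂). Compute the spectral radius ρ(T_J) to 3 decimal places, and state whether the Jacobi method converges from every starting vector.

a₁₂a₂₁/(a₁₁a₂₂) = (4)·(3) / ((-9)·(-7)) = 0.190476
ρ = √|0.190476| = √0.190476 = 0.436
ρ < 1, so Jacobi converges

0.436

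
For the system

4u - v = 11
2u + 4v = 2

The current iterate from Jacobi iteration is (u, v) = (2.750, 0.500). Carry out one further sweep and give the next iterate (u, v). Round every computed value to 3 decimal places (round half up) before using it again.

One sweep:
  u = (11 - (-1)·0.500) / (4) = 2.875
  v = (2 - (2)·2.750) / (4) = -0.875

(2.875, -0.875)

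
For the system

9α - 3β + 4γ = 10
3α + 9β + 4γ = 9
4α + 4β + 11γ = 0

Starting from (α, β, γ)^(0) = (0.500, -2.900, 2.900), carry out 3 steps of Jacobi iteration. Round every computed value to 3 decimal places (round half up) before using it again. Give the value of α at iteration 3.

Iteration 1:
  α = (10 - (-3)·-2.900 - (4)·2.900) / (9) = -1.144
  β = (9 - (3)·0.500 - (4)·2.900) / (9) = -0.456
  γ = (0 - (4)·0.500 - (4)·-2.900) / (11) = 0.873
Iteration 2:
  α = (10 - (-3)·-0.456 - (4)·0.873) / (9) = 0.571
  β = (9 - (3)·-1.144 - (4)·0.873) / (9) = 0.993
  γ = (0 - (4)·-1.144 - (4)·-0.456) / (11) = 0.582
Iteration 3:
  α = (10 - (-3)·0.993 - (4)·0.582) / (9) = 1.183
  β = (9 - (3)·0.571 - (4)·0.582) / (9) = 0.551
  γ = (0 - (4)·0.571 - (4)·0.993) / (11) = -0.569

1.183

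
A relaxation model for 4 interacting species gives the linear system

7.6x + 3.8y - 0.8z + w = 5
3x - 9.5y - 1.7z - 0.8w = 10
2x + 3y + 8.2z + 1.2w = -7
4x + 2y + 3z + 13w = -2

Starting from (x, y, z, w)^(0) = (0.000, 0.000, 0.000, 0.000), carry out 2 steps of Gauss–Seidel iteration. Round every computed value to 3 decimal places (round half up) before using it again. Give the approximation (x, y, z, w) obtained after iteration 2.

Iteration 1:
  x = (5 - (3.8)·0.000 - (-0.8)·0.000 - (1)·0.000) / (7.6) = 0.658
  y = (10 - (3)·0.658 - (-1.7)·0.000 - (-0.8)·0.000) / (-9.5) = -0.845
  z = (-7 - (2)·0.658 - (3)·-0.845 - (1.2)·0.000) / (8.2) = -0.705
  w = (-2 - (4)·0.658 - (2)·-0.845 - (3)·-0.705) / (13) = -0.064
Iteration 2:
  x = (5 - (3.8)·-0.845 - (-0.8)·-0.705 - (1)·-0.064) / (7.6) = 1.015
  y = (10 - (3)·1.015 - (-1.7)·-0.705 - (-0.8)·-0.064) / (-9.5) = -0.601
  z = (-7 - (2)·1.015 - (3)·-0.601 - (1.2)·-0.064) / (8.2) = -0.872
  w = (-2 - (4)·1.015 - (2)·-0.601 - (3)·-0.872) / (13) = -0.172

(1.015, -0.601, -0.872, -0.172)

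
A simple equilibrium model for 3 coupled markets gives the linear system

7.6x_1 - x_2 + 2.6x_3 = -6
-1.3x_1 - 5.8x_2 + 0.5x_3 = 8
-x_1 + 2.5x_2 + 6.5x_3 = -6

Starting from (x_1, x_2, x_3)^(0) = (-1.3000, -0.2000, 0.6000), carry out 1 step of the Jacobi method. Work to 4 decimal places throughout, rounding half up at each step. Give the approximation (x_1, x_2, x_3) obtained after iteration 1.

(-1.0211, -1.0362, -1.0462)

Iteration 1:
  x_1 = (-6 - (-1)·-0.2000 - (2.6)·0.6000) / (7.6) = -1.0211
  x_2 = (8 - (-1.3)·-1.3000 - (0.5)·0.6000) / (-5.8) = -1.0362
  x_3 = (-6 - (-1)·-1.3000 - (2.5)·-0.2000) / (6.5) = -1.0462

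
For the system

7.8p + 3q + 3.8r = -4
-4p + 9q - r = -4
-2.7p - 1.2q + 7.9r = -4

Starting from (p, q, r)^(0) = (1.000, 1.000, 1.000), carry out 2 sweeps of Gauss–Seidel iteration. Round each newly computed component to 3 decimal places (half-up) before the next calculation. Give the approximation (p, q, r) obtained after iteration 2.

(0.400, -0.392, -0.429)

Iteration 1:
  p = (-4 - (3)·1.000 - (3.8)·1.000) / (7.8) = -1.385
  q = (-4 - (-4)·-1.385 - (-1)·1.000) / (9) = -0.949
  r = (-4 - (-2.7)·-1.385 - (-1.2)·-0.949) / (7.9) = -1.124
Iteration 2:
  p = (-4 - (3)·-0.949 - (3.8)·-1.124) / (7.8) = 0.400
  q = (-4 - (-4)·0.400 - (-1)·-1.124) / (9) = -0.392
  r = (-4 - (-2.7)·0.400 - (-1.2)·-0.392) / (7.9) = -0.429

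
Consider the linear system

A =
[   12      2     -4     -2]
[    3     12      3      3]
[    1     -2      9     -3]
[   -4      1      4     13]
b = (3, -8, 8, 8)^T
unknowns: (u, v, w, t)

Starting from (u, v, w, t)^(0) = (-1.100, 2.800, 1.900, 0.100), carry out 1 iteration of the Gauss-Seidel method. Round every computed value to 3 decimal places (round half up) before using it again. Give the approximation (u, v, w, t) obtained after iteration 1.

Iteration 1:
  u = (3 - (2)·2.800 - (-4)·1.900 - (-2)·0.100) / (12) = 0.433
  v = (-8 - (3)·0.433 - (3)·1.900 - (3)·0.100) / (12) = -1.275
  w = (8 - (1)·0.433 - (-2)·-1.275 - (-3)·0.100) / (9) = 0.591
  t = (8 - (-4)·0.433 - (1)·-1.275 - (4)·0.591) / (13) = 0.665

(0.433, -1.275, 0.591, 0.665)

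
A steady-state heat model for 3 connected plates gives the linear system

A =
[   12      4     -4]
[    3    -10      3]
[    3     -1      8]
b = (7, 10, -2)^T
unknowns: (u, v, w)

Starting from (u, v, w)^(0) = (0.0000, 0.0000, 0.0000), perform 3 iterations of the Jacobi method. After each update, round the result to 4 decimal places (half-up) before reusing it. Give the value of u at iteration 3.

Iteration 1:
  u = (7 - (4)·0.0000 - (-4)·0.0000) / (12) = 0.5833
  v = (10 - (3)·0.0000 - (3)·0.0000) / (-10) = -1.0000
  w = (-2 - (3)·0.0000 - (-1)·0.0000) / (8) = -0.2500
Iteration 2:
  u = (7 - (4)·-1.0000 - (-4)·-0.2500) / (12) = 0.8333
  v = (10 - (3)·0.5833 - (3)·-0.2500) / (-10) = -0.9000
  w = (-2 - (3)·0.5833 - (-1)·-1.0000) / (8) = -0.5937
Iteration 3:
  u = (7 - (4)·-0.9000 - (-4)·-0.5937) / (12) = 0.6854
  v = (10 - (3)·0.8333 - (3)·-0.5937) / (-10) = -0.9281
  w = (-2 - (3)·0.8333 - (-1)·-0.9000) / (8) = -0.6750

0.6854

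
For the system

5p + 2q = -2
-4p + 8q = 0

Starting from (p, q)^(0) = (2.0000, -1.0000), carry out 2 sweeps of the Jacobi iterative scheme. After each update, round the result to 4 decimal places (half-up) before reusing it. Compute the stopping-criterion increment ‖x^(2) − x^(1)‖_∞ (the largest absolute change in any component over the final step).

1.0000

Iteration 1:
  p = (-2 - (2)·-1.0000) / (5) = 0.0000
  q = (0 - (-4)·2.0000) / (8) = 1.0000
Iteration 2:
  p = (-2 - (2)·1.0000) / (5) = -0.8000
  q = (0 - (-4)·0.0000) / (8) = 0.0000
Change: (-0.8000, -1.0000) → max |·| = 1.0000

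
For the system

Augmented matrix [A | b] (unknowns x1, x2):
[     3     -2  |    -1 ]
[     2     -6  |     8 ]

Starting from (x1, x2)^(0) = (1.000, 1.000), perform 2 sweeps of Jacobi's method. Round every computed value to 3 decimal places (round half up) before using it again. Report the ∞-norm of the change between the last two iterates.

1.333

Iteration 1:
  x1 = (-1 - (-2)·1.000) / (3) = 0.333
  x2 = (8 - (2)·1.000) / (-6) = -1.000
Iteration 2:
  x1 = (-1 - (-2)·-1.000) / (3) = -1.000
  x2 = (8 - (2)·0.333) / (-6) = -1.222
Change: (-1.333, -0.222) → max |·| = 1.333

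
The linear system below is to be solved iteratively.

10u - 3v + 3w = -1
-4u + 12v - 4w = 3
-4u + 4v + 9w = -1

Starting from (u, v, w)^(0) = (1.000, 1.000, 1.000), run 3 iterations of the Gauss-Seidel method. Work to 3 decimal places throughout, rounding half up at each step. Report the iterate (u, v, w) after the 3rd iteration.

Iteration 1:
  u = (-1 - (-3)·1.000 - (3)·1.000) / (10) = -0.100
  v = (3 - (-4)·-0.100 - (-4)·1.000) / (12) = 0.550
  w = (-1 - (-4)·-0.100 - (4)·0.550) / (9) = -0.400
Iteration 2:
  u = (-1 - (-3)·0.550 - (3)·-0.400) / (10) = 0.185
  v = (3 - (-4)·0.185 - (-4)·-0.400) / (12) = 0.178
  w = (-1 - (-4)·0.185 - (4)·0.178) / (9) = -0.108
Iteration 3:
  u = (-1 - (-3)·0.178 - (3)·-0.108) / (10) = -0.014
  v = (3 - (-4)·-0.014 - (-4)·-0.108) / (12) = 0.209
  w = (-1 - (-4)·-0.014 - (4)·0.209) / (9) = -0.210

(-0.014, 0.209, -0.210)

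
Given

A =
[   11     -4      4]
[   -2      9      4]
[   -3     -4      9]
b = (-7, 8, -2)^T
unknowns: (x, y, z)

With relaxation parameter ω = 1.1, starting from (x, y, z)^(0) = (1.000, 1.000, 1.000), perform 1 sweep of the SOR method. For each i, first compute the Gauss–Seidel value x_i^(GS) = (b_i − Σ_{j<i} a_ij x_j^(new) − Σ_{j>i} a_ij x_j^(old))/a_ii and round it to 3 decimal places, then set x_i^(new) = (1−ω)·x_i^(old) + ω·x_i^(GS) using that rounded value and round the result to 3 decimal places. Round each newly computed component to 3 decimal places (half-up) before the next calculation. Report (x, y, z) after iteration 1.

(-0.800, 0.194, -0.543)

Iteration 1:
  x: GS value = (-7 - (-4)·1.000 - (4)·1.000) / (11) = -0.636;  x ← (1−ω)·1.000 + ω·-0.636 = -0.800
  y: GS value = (8 - (-2)·-0.800 - (4)·1.000) / (9) = 0.267;  y ← (1−ω)·1.000 + ω·0.267 = 0.194
  z: GS value = (-2 - (-3)·-0.800 - (-4)·0.194) / (9) = -0.403;  z ← (1−ω)·1.000 + ω·-0.403 = -0.543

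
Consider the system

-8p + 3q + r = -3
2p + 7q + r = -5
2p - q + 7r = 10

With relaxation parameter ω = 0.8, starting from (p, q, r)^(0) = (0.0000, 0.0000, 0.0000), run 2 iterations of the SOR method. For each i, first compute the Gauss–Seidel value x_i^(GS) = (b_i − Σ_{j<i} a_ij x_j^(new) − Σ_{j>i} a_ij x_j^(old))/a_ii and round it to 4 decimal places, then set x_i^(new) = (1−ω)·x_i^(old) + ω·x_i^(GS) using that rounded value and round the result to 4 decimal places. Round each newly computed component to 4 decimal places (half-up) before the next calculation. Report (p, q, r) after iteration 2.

(0.2681, -0.8751, 1.1818)

Iteration 1:
  p: GS value = (-3 - (3)·0.0000 - (1)·0.0000) / (-8) = 0.3750;  p ← (1−ω)·0.0000 + ω·0.3750 = 0.3000
  q: GS value = (-5 - (2)·0.3000 - (1)·0.0000) / (7) = -0.8000;  q ← (1−ω)·0.0000 + ω·-0.8000 = -0.6400
  r: GS value = (10 - (2)·0.3000 - (-1)·-0.6400) / (7) = 1.2514;  r ← (1−ω)·0.0000 + ω·1.2514 = 1.0011
Iteration 2:
  p: GS value = (-3 - (3)·-0.6400 - (1)·1.0011) / (-8) = 0.2601;  p ← (1−ω)·0.3000 + ω·0.2601 = 0.2681
  q: GS value = (-5 - (2)·0.2681 - (1)·1.0011) / (7) = -0.9339;  q ← (1−ω)·-0.6400 + ω·-0.9339 = -0.8751
  r: GS value = (10 - (2)·0.2681 - (-1)·-0.8751) / (7) = 1.2270;  r ← (1−ω)·1.0011 + ω·1.2270 = 1.1818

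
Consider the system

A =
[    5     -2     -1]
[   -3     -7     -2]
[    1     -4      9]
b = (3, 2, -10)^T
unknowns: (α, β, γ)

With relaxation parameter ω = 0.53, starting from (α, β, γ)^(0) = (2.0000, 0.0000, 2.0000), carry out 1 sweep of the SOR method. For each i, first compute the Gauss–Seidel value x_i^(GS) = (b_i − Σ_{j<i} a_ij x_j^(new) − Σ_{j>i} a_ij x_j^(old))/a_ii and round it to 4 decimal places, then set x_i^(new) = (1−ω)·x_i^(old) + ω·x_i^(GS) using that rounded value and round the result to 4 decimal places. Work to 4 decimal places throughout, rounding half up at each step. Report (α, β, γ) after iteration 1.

Iteration 1:
  α: GS value = (3 - (-2)·0.0000 - (-1)·2.0000) / (5) = 1.0000;  α ← (1−ω)·2.0000 + ω·1.0000 = 1.4700
  β: GS value = (2 - (-3)·1.4700 - (-2)·2.0000) / (-7) = -1.4871;  β ← (1−ω)·0.0000 + ω·-1.4871 = -0.7882
  γ: GS value = (-10 - (1)·1.4700 - (-4)·-0.7882) / (9) = -1.6248;  γ ← (1−ω)·2.0000 + ω·-1.6248 = 0.0789

(1.4700, -0.7882, 0.0789)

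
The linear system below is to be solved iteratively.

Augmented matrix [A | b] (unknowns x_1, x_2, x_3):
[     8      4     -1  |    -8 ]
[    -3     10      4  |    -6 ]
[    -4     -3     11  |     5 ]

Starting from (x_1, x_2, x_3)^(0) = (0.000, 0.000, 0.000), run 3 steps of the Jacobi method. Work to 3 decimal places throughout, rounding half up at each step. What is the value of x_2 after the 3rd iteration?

Iteration 1:
  x_1 = (-8 - (4)·0.000 - (-1)·0.000) / (8) = -1.000
  x_2 = (-6 - (-3)·0.000 - (4)·0.000) / (10) = -0.600
  x_3 = (5 - (-4)·0.000 - (-3)·0.000) / (11) = 0.455
Iteration 2:
  x_1 = (-8 - (4)·-0.600 - (-1)·0.455) / (8) = -0.643
  x_2 = (-6 - (-3)·-1.000 - (4)·0.455) / (10) = -1.082
  x_3 = (5 - (-4)·-1.000 - (-3)·-0.600) / (11) = -0.073
Iteration 3:
  x_1 = (-8 - (4)·-1.082 - (-1)·-0.073) / (8) = -0.468
  x_2 = (-6 - (-3)·-0.643 - (4)·-0.073) / (10) = -0.764
  x_3 = (5 - (-4)·-0.643 - (-3)·-1.082) / (11) = -0.074

-0.764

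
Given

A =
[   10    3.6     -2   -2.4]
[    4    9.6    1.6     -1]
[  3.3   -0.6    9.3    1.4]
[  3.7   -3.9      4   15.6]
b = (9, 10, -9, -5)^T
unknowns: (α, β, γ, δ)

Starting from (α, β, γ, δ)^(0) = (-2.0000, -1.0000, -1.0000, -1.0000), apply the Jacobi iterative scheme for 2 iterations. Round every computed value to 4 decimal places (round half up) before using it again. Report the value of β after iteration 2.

Iteration 1:
  α = (9 - (3.6)·-1.0000 - (-2)·-1.0000 - (-2.4)·-1.0000) / (10) = 0.8200
  β = (10 - (4)·-2.0000 - (1.6)·-1.0000 - (-1)·-1.0000) / (9.6) = 1.9375
  γ = (-9 - (3.3)·-2.0000 - (-0.6)·-1.0000 - (1.4)·-1.0000) / (9.3) = -0.1720
  δ = (-5 - (3.7)·-2.0000 - (-3.9)·-1.0000 - (4)·-1.0000) / (15.6) = 0.1603
Iteration 2:
  α = (9 - (3.6)·1.9375 - (-2)·-0.1720 - (-2.4)·0.1603) / (10) = 0.2066
  β = (10 - (4)·0.8200 - (1.6)·-0.1720 - (-1)·0.1603) / (9.6) = 0.7454
  γ = (-9 - (3.3)·0.8200 - (-0.6)·1.9375 - (1.4)·0.1603) / (9.3) = -1.1578
  δ = (-5 - (3.7)·0.8200 - (-3.9)·1.9375 - (4)·-0.1720) / (15.6) = 0.0135

0.7454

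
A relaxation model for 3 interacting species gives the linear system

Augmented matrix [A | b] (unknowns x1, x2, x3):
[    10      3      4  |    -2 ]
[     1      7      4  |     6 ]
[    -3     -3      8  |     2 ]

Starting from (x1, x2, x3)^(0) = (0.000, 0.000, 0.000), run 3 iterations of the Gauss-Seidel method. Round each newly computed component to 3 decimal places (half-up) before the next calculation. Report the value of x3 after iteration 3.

Iteration 1:
  x1 = (-2 - (3)·0.000 - (4)·0.000) / (10) = -0.200
  x2 = (6 - (1)·-0.200 - (4)·0.000) / (7) = 0.886
  x3 = (2 - (-3)·-0.200 - (-3)·0.886) / (8) = 0.507
Iteration 2:
  x1 = (-2 - (3)·0.886 - (4)·0.507) / (10) = -0.669
  x2 = (6 - (1)·-0.669 - (4)·0.507) / (7) = 0.663
  x3 = (2 - (-3)·-0.669 - (-3)·0.663) / (8) = 0.248
Iteration 3:
  x1 = (-2 - (3)·0.663 - (4)·0.248) / (10) = -0.498
  x2 = (6 - (1)·-0.498 - (4)·0.248) / (7) = 0.787
  x3 = (2 - (-3)·-0.498 - (-3)·0.787) / (8) = 0.358

0.358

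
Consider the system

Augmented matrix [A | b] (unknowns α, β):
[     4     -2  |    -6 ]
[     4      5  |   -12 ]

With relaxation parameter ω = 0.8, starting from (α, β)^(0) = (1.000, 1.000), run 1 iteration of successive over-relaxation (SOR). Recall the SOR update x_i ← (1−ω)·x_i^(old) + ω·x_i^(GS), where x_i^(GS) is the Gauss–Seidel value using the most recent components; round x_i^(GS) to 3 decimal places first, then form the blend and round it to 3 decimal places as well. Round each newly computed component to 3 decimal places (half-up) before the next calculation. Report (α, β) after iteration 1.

(-0.600, -1.336)

Iteration 1:
  α: GS value = (-6 - (-2)·1.000) / (4) = -1.000;  α ← (1−ω)·1.000 + ω·-1.000 = -0.600
  β: GS value = (-12 - (4)·-0.600) / (5) = -1.920;  β ← (1−ω)·1.000 + ω·-1.920 = -1.336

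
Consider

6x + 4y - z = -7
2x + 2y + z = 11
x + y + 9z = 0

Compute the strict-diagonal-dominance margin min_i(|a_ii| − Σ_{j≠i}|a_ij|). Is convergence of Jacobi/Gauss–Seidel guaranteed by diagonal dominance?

row 1: |6| − (4+1) = 1
row 2: |2| − (2+1) = -1
row 3: |9| − (1+1) = 7
minimum over rows = -1 → not strictly diagonally dominant

-1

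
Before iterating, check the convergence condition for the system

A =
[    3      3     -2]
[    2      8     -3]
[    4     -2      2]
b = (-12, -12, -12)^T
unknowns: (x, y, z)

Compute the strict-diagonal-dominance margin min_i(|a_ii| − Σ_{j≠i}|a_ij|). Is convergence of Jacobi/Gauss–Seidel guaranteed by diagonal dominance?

-4

row 1: |3| − (3+2) = -2
row 2: |8| − (2+3) = 3
row 3: |2| − (4+2) = -4
minimum over rows = -4 → not strictly diagonally dominant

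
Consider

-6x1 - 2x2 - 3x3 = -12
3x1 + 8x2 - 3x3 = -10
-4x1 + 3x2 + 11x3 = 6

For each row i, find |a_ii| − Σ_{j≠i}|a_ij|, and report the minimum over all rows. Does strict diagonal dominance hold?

1

row 1: |-6| − (2+3) = 1
row 2: |8| − (3+3) = 2
row 3: |11| − (4+3) = 4
minimum over rows = 1 → strictly diagonally dominant (convergence guaranteed)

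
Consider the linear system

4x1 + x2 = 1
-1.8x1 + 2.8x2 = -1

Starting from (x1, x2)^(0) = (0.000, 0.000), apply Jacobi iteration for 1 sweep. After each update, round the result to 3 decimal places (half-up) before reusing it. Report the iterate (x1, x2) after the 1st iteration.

(0.250, -0.357)

Iteration 1:
  x1 = (1 - (1)·0.000) / (4) = 0.250
  x2 = (-1 - (-1.8)·0.000) / (2.8) = -0.357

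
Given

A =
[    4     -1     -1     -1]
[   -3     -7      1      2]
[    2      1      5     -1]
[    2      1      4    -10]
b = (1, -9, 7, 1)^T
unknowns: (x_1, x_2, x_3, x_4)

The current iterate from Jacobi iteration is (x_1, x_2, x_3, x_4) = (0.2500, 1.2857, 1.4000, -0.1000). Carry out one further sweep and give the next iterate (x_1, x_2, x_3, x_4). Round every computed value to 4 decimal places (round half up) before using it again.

(0.8964, 1.3500, 1.0229, 0.6386)

One sweep:
  x_1 = (1 - (-1)·1.2857 - (-1)·1.4000 - (-1)·-0.1000) / (4) = 0.8964
  x_2 = (-9 - (-3)·0.2500 - (1)·1.4000 - (2)·-0.1000) / (-7) = 1.3500
  x_3 = (7 - (2)·0.2500 - (1)·1.2857 - (-1)·-0.1000) / (5) = 1.0229
  x_4 = (1 - (2)·0.2500 - (1)·1.2857 - (4)·1.4000) / (-10) = 0.6386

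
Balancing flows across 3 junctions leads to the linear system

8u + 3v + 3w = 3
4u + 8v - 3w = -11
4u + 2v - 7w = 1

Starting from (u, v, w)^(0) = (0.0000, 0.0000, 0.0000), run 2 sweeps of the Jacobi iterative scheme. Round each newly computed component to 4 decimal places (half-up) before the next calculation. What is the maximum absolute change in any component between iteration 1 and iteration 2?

0.5692

Iteration 1:
  u = (3 - (3)·0.0000 - (3)·0.0000) / (8) = 0.3750
  v = (-11 - (4)·0.0000 - (-3)·0.0000) / (8) = -1.3750
  w = (1 - (4)·0.0000 - (2)·0.0000) / (-7) = -0.1429
Iteration 2:
  u = (3 - (3)·-1.3750 - (3)·-0.1429) / (8) = 0.9442
  v = (-11 - (4)·0.3750 - (-3)·-0.1429) / (8) = -1.6161
  w = (1 - (4)·0.3750 - (2)·-1.3750) / (-7) = -0.3214
Change: (0.5692, -0.2411, -0.1785) → max |·| = 0.5692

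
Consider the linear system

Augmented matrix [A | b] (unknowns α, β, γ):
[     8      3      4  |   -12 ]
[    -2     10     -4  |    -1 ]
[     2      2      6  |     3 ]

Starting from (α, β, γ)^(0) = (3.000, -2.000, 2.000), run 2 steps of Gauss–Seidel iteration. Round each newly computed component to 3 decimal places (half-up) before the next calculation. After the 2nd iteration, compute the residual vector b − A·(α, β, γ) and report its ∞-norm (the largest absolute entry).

1.130

Iteration 1:
  α = (-12 - (3)·-2.000 - (4)·2.000) / (8) = -1.750
  β = (-1 - (-2)·-1.750 - (-4)·2.000) / (10) = 0.350
  γ = (3 - (2)·-1.750 - (2)·0.350) / (6) = 0.967
Iteration 2:
  α = (-12 - (3)·0.350 - (4)·0.967) / (8) = -2.115
  β = (-1 - (-2)·-2.115 - (-4)·0.967) / (10) = -0.136
  γ = (3 - (2)·-2.115 - (2)·-0.136) / (6) = 1.250
Residual b − A·x = (0.328, 1.130, 0.002); ∞-norm = 1.130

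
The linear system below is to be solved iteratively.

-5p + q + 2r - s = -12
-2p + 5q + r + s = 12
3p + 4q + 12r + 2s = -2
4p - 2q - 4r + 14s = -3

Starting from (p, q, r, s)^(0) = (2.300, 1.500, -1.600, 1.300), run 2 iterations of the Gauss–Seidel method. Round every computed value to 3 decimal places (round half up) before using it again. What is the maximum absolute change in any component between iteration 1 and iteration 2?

0.738

Iteration 1:
  p = (-12 - (1)·1.500 - (2)·-1.600 - (-1)·1.300) / (-5) = 1.800
  q = (12 - (-2)·1.800 - (1)·-1.600 - (1)·1.300) / (5) = 3.180
  r = (-2 - (3)·1.800 - (4)·3.180 - (2)·1.300) / (12) = -1.893
  s = (-3 - (4)·1.800 - (-2)·3.180 - (-4)·-1.893) / (14) = -0.815
Iteration 2:
  p = (-12 - (1)·3.180 - (2)·-1.893 - (-1)·-0.815) / (-5) = 2.442
  q = (12 - (-2)·2.442 - (1)·-1.893 - (1)·-0.815) / (5) = 3.918
  r = (-2 - (3)·2.442 - (4)·3.918 - (2)·-0.815) / (12) = -1.947
  s = (-3 - (4)·2.442 - (-2)·3.918 - (-4)·-1.947) / (14) = -0.909
Change: (0.642, 0.738, -0.054, -0.094) → max |·| = 0.738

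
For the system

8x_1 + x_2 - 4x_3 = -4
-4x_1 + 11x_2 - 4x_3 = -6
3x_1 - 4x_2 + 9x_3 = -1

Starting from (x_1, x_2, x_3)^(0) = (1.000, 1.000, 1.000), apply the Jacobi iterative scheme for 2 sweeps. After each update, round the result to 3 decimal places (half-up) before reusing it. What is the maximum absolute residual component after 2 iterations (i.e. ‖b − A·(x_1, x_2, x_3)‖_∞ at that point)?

1.894

Iteration 1:
  x_1 = (-4 - (1)·1.000 - (-4)·1.000) / (8) = -0.125
  x_2 = (-6 - (-4)·1.000 - (-4)·1.000) / (11) = 0.182
  x_3 = (-1 - (3)·1.000 - (-4)·1.000) / (9) = 0.000
Iteration 2:
  x_1 = (-4 - (1)·0.182 - (-4)·0.000) / (8) = -0.523
  x_2 = (-6 - (-4)·-0.125 - (-4)·0.000) / (11) = -0.591
  x_3 = (-1 - (3)·-0.125 - (-4)·0.182) / (9) = 0.011
Residual b − A·x = (0.819, -1.547, -1.894); ∞-norm = 1.894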